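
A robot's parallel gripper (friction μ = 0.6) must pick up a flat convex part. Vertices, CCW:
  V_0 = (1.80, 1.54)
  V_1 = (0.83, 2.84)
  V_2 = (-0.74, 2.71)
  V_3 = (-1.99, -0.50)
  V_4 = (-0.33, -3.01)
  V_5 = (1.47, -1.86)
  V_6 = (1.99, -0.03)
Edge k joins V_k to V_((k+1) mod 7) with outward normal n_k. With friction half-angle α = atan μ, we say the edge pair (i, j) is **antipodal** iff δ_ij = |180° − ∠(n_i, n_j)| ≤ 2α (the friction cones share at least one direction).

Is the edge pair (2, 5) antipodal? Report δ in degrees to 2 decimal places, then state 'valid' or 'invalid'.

δ = 5.41°, valid

α = atan 0.6 = 30.96°;  2α = 61.93°
edge 2: e_2 = (-1.25, -3.21);  n_2 = (-0.9318, +0.3629)
edge 5: e_5 = (+0.52, +1.83);  n_5 = (+0.9619, -0.2733)
∠(n_2, n_5) = 174.59°
δ = |180° − 174.59°| = 5.41°
5.41° ≤ 2α = 61.93°  →  valid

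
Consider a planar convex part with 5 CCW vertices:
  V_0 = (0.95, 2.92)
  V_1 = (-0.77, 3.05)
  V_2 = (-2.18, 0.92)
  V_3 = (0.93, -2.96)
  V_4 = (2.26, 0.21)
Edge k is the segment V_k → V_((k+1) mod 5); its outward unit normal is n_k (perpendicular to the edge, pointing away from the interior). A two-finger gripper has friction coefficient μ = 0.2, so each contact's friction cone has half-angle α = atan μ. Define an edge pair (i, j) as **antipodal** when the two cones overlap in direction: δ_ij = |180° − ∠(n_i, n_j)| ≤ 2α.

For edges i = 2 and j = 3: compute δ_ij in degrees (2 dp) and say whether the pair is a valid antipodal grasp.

α = atan 0.2 = 11.31°;  2α = 22.62°
edge 2: e_2 = (+3.11, -3.88);  n_2 = (-0.7803, -0.6254)
edge 3: e_3 = (+1.33, +3.17);  n_3 = (+0.9221, -0.3869)
∠(n_2, n_3) = 118.53°
δ = |180° − 118.53°| = 61.47°
61.47° > 2α = 22.62°  →  invalid

δ = 61.47°, invalid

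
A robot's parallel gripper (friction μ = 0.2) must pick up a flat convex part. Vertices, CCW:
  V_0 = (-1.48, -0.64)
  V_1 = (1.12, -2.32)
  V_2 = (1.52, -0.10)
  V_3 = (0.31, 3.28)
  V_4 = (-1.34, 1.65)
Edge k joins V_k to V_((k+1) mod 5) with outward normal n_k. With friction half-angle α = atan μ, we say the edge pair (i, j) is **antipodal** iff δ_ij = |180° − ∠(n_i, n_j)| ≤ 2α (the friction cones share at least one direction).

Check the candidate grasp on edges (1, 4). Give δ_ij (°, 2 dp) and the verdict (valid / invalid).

δ = 6.72°, valid

α = atan 0.2 = 11.31°;  2α = 22.62°
edge 1: e_1 = (+0.40, +2.22);  n_1 = (+0.9842, -0.1773)
edge 4: e_4 = (-0.14, -2.29);  n_4 = (-0.9981, +0.0610)
∠(n_1, n_4) = 173.28°
δ = |180° − 173.28°| = 6.72°
6.72° ≤ 2α = 22.62°  →  valid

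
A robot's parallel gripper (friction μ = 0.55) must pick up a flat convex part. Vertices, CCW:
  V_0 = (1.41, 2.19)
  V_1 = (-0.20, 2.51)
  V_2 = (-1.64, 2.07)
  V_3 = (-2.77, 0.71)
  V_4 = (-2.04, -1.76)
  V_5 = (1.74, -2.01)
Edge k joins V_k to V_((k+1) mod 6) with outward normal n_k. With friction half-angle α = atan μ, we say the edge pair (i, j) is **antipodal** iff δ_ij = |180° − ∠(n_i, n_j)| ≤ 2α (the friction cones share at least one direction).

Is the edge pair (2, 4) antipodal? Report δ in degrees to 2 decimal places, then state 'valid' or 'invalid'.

δ = 54.06°, valid

α = atan 0.55 = 28.81°;  2α = 57.62°
edge 2: e_2 = (-1.13, -1.36);  n_2 = (-0.7691, +0.6391)
edge 4: e_4 = (+3.78, -0.25);  n_4 = (-0.0660, -0.9978)
∠(n_2, n_4) = 125.94°
δ = |180° − 125.94°| = 54.06°
54.06° ≤ 2α = 57.62°  →  valid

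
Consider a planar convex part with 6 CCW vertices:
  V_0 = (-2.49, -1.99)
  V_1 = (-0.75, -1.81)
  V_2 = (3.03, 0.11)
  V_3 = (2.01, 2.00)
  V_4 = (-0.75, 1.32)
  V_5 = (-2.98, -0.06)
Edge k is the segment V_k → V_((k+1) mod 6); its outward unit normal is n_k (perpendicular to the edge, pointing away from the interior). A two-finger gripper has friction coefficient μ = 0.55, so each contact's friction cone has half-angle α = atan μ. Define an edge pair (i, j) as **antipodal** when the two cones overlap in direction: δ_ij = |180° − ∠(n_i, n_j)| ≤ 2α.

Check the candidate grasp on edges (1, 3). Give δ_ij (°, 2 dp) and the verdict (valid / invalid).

δ = 13.09°, valid

α = atan 0.55 = 28.81°;  2α = 57.62°
edge 1: e_1 = (+3.78, +1.92);  n_1 = (+0.4529, -0.8916)
edge 3: e_3 = (-2.76, -0.68);  n_3 = (-0.2392, +0.9710)
∠(n_1, n_3) = 166.91°
δ = |180° − 166.91°| = 13.09°
13.09° ≤ 2α = 57.62°  →  valid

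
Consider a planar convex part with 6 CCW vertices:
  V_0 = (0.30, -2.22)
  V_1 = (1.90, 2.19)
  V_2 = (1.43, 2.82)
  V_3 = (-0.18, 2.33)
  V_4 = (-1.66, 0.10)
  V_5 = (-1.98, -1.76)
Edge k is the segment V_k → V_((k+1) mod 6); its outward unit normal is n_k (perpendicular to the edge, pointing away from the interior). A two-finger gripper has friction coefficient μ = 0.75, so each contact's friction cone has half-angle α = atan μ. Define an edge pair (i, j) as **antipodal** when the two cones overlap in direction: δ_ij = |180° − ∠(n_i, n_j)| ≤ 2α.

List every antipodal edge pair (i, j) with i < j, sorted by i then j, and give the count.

α = atan 0.75 = 36.87°;  2α = 73.74°
n_0 = (+0.9400, -0.3411)
n_1 = (+0.8015, +0.5980)
n_2 = (-0.2912, +0.9567)
n_3 = (-0.8332, +0.5530)
n_4 = (-0.9855, +0.1696)
n_5 = (-0.1978, -0.9802)
  (0,1): δ = 123.33°  ·
  (0,2): δ = 53.13°  ✓
  (0,3): δ = 13.63°  ✓
  (0,4): δ = 10.18°  ✓
  (0,5): δ = 98.53°  ·
  (1,2): δ = 109.80°  ·
  (1,3): δ = 70.30°  ✓
  (1,4): δ = 46.49°  ✓
  (1,5): δ = 41.87°  ✓
  (2,3): δ = 140.50°  ·
  (2,4): δ = 116.69°  ·
  (2,5): δ = 28.33°  ✓
  (3,4): δ = 156.19°  ·
  (3,5): δ = 67.84°  ✓
  (4,5): δ = 91.64°  ·
antipodal pairs: 8

count = 8; pairs: (0,2), (0,3), (0,4), (1,3), (1,4), (1,5), (2,5), (3,5)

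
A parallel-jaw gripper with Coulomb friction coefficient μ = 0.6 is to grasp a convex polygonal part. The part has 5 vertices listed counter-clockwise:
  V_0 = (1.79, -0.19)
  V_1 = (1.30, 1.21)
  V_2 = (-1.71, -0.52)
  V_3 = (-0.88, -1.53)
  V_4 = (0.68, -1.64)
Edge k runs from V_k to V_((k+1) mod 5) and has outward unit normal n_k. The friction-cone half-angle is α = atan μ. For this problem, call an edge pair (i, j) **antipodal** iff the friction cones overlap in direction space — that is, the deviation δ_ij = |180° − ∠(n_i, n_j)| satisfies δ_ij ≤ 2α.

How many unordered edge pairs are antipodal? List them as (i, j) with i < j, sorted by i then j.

count = 3; pairs: (0,2), (1,3), (1,4)

α = atan 0.6 = 30.96°;  2α = 61.93°
n_0 = (+0.9439, +0.3304)
n_1 = (-0.4983, +0.8670)
n_2 = (-0.7726, -0.6349)
n_3 = (-0.0703, -0.9975)
n_4 = (+0.7940, -0.6079)
  (0,1): δ = 79.40°  ·
  (0,2): δ = 20.12°  ✓
  (0,3): δ = 66.68°  ·
  (0,4): δ = 123.28°  ·
  (1,2): δ = 80.48°  ·
  (1,3): δ = 33.92°  ✓
  (1,4): δ = 22.68°  ✓
  (2,3): δ = 133.45°  ·
  (2,4): δ = 76.85°  ·
  (3,4): δ = 123.40°  ·
antipodal pairs: 3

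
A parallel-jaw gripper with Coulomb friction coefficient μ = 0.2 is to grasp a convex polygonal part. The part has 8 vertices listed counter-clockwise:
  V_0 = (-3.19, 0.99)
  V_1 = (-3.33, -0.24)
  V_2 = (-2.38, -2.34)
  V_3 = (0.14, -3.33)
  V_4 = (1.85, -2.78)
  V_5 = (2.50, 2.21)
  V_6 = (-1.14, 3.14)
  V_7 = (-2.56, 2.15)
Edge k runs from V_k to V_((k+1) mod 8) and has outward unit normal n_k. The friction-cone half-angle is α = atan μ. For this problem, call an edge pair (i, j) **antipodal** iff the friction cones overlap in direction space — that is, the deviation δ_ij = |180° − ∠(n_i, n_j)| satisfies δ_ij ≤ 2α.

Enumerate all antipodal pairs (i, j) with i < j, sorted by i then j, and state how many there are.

α = atan 0.2 = 11.31°;  2α = 22.62°
n_0 = (-0.9936, +0.1131)
n_1 = (-0.9111, -0.4122)
n_2 = (-0.3657, -0.9308)
n_3 = (+0.3062, -0.9520)
n_4 = (+0.9916, -0.1292)
n_5 = (+0.2475, +0.9689)
n_6 = (-0.5719, +0.8203)
n_7 = (-0.8788, +0.4773)
  (0,1): δ = 149.17°  ·
  (0,2): δ = 104.95°  ·
  (0,3): δ = 65.68°  ·
  (0,4): δ = 0.93°  ✓
  (0,5): δ = 82.16°  ·
  (0,6): δ = 131.38°  ·
  (0,7): δ = 157.99°  ·
  (1,2): δ = 135.79°  ·
  (1,3): δ = 96.51°  ·
  (1,4): δ = 31.76°  ·
  (1,5): δ = 51.33°  ·
  (1,6): δ = 100.54°  ·
  (1,7): δ = 127.15°  ·
  (2,3): δ = 140.72°  ·
  (2,4): δ = 75.97°  ·
  (2,5): δ = 7.12°  ✓
  (2,6): δ = 56.33°  ·
  (2,7): δ = 82.94°  ·
  (3,4): δ = 115.25°  ·
  (3,5): δ = 32.16°  ·
  (3,6): δ = 17.05°  ✓
  (3,7): δ = 43.66°  ·
  (4,5): δ = 96.91°  ·
  (4,6): δ = 47.69°  ·
  (4,7): δ = 21.08°  ✓
  (5,6): δ = 130.78°  ·
  (5,7): δ = 104.17°  ·
  (6,7): δ = 153.39°  ·
antipodal pairs: 4

count = 4; pairs: (0,4), (2,5), (3,6), (4,7)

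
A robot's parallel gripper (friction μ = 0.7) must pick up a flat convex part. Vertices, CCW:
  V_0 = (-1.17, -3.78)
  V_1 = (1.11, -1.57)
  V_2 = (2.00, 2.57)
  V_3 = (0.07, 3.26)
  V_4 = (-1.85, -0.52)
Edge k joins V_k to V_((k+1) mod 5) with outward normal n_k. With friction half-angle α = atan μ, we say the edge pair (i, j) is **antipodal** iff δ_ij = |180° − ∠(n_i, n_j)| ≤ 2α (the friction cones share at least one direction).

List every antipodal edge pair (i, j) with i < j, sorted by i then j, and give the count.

α = atan 0.7 = 34.99°;  2α = 69.98°
n_0 = (+0.6960, -0.7180)
n_1 = (+0.9777, -0.2102)
n_2 = (+0.3366, +0.9416)
n_3 = (-0.8916, +0.4529)
n_4 = (-0.9789, -0.2042)
  (0,1): δ = 146.24°  ·
  (0,2): δ = 63.78°  ✓
  (0,3): δ = 18.97°  ✓
  (0,4): δ = 57.68°  ✓
  (1,2): δ = 97.54°  ·
  (1,3): δ = 14.80°  ✓
  (1,4): δ = 23.91°  ✓
  (2,3): δ = 97.26°  ·
  (2,4): δ = 58.55°  ✓
  (3,4): δ = 141.29°  ·
antipodal pairs: 6

count = 6; pairs: (0,2), (0,3), (0,4), (1,3), (1,4), (2,4)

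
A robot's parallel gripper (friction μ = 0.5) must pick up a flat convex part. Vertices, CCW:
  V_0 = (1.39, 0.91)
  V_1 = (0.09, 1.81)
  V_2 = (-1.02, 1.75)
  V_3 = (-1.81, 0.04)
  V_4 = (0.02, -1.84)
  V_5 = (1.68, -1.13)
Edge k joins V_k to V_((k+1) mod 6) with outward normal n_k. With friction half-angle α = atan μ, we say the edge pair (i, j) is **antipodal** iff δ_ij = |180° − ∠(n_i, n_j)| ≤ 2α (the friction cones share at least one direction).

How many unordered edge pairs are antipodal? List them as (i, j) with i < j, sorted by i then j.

count = 6; pairs: (0,3), (1,3), (1,4), (2,4), (2,5), (3,5)

α = atan 0.5 = 26.57°;  2α = 53.13°
n_0 = (+0.5692, +0.8222)
n_1 = (-0.0540, +0.9985)
n_2 = (-0.9078, +0.4194)
n_3 = (-0.7166, -0.6975)
n_4 = (+0.3933, -0.9194)
n_5 = (+0.9900, +0.1407)
  (0,1): δ = 142.21°  ·
  (0,2): δ = 80.10°  ·
  (0,3): δ = 11.08°  ✓
  (0,4): δ = 57.85°  ·
  (0,5): δ = 132.79°  ·
  (1,2): δ = 117.89°  ·
  (1,3): δ = 48.87°  ✓
  (1,4): δ = 20.06°  ✓
  (1,5): δ = 95.00°  ·
  (2,3): δ = 110.98°  ·
  (2,4): δ = 42.05°  ✓
  (2,5): δ = 32.89°  ✓
  (3,4): δ = 111.07°  ·
  (3,5): δ = 36.14°  ✓
  (4,5): δ = 105.07°  ·
antipodal pairs: 6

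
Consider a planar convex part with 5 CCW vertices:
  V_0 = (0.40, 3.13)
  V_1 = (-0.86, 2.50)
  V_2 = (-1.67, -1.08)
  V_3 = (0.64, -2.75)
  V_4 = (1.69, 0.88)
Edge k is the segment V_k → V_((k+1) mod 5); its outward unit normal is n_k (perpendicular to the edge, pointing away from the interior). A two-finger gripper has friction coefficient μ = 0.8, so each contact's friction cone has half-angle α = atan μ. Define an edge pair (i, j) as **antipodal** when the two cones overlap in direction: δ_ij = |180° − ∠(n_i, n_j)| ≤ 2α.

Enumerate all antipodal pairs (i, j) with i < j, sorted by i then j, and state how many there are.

α = atan 0.8 = 38.66°;  2α = 77.32°
n_0 = (-0.4472, +0.8944)
n_1 = (-0.9753, +0.2207)
n_2 = (-0.5859, -0.8104)
n_3 = (+0.9606, -0.2779)
n_4 = (+0.8675, +0.4974)
  (0,1): δ = 129.31°  ·
  (0,2): δ = 62.43°  ✓
  (0,3): δ = 47.30°  ✓
  (0,4): δ = 93.26°  ·
  (1,2): δ = 113.12°  ·
  (1,3): δ = 3.38°  ✓
  (1,4): δ = 42.58°  ✓
  (2,3): δ = 70.27°  ✓
  (2,4): δ = 24.31°  ✓
  (3,4): δ = 134.04°  ·
antipodal pairs: 6

count = 6; pairs: (0,2), (0,3), (1,3), (1,4), (2,3), (2,4)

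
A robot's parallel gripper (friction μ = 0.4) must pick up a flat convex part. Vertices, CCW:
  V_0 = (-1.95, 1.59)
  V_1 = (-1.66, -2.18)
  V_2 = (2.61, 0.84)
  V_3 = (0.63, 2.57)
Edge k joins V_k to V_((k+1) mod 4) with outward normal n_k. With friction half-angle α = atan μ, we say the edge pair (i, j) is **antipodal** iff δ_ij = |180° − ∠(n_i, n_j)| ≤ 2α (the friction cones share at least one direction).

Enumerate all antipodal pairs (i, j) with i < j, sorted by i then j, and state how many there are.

α = atan 0.4 = 21.80°;  2α = 43.60°
n_0 = (-0.9971, -0.0767)
n_1 = (+0.5774, -0.8164)
n_2 = (+0.6580, +0.7530)
n_3 = (-0.3551, +0.9348)
  (0,1): δ = 59.13°  ·
  (0,2): δ = 44.46°  ·
  (0,3): δ = 106.40°  ·
  (1,2): δ = 76.42°  ·
  (1,3): δ = 14.47°  ✓
  (2,3): δ = 118.06°  ·
antipodal pairs: 1

count = 1; pairs: (1,3)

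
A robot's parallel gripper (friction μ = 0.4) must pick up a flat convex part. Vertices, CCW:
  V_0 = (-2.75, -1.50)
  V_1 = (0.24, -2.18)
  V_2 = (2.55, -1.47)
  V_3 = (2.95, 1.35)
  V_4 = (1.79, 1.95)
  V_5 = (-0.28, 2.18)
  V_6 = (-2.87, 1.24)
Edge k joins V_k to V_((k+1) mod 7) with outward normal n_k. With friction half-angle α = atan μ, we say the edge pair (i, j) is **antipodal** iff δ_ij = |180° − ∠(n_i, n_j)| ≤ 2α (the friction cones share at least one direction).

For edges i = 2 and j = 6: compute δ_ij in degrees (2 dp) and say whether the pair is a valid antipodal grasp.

α = atan 0.4 = 21.80°;  2α = 43.60°
edge 2: e_2 = (+0.40, +2.82);  n_2 = (+0.9901, -0.1404)
edge 6: e_6 = (+0.12, -2.74);  n_6 = (-0.9990, -0.0438)
∠(n_2, n_6) = 169.42°
δ = |180° − 169.42°| = 10.58°
10.58° ≤ 2α = 43.60°  →  valid

δ = 10.58°, valid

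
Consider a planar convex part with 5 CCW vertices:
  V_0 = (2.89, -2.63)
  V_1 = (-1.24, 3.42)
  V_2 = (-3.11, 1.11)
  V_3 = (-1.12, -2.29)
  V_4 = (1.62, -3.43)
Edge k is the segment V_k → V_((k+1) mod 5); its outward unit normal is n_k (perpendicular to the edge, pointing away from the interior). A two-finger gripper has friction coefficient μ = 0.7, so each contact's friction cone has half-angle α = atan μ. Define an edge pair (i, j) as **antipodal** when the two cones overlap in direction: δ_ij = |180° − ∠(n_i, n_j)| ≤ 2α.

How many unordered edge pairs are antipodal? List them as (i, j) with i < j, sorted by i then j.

count = 3; pairs: (0,2), (0,3), (1,4)

α = atan 0.7 = 34.99°;  2α = 69.98°
n_0 = (+0.8259, +0.5638)
n_1 = (-0.7772, +0.6292)
n_2 = (-0.8630, -0.5051)
n_3 = (-0.3841, -0.9233)
n_4 = (+0.5330, -0.8461)
  (0,1): δ = 73.31°  ·
  (0,2): δ = 3.98°  ✓
  (0,3): δ = 33.09°  ✓
  (0,4): δ = 87.89°  ·
  (1,2): δ = 110.67°  ·
  (1,3): δ = 73.60°  ·
  (1,4): δ = 18.80°  ✓
  (2,3): δ = 142.93°  ·
  (2,4): δ = 88.13°  ·
  (3,4): δ = 125.20°  ·
antipodal pairs: 3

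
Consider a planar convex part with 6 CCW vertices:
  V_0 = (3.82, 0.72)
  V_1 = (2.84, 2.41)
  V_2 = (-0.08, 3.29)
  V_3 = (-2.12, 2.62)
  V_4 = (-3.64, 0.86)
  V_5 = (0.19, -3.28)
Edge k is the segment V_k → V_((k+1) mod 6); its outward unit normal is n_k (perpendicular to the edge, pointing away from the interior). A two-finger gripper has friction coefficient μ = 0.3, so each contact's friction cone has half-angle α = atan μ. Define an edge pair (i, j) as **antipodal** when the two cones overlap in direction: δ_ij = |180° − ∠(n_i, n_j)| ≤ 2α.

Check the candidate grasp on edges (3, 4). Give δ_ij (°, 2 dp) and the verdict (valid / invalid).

δ = 96.41°, invalid

α = atan 0.3 = 16.70°;  2α = 33.40°
edge 3: e_3 = (-1.52, -1.76);  n_3 = (-0.7568, +0.6536)
edge 4: e_4 = (+3.83, -4.14);  n_4 = (-0.7341, -0.6791)
∠(n_3, n_4) = 83.59°
δ = |180° − 83.59°| = 96.41°
96.41° > 2α = 33.40°  →  invalid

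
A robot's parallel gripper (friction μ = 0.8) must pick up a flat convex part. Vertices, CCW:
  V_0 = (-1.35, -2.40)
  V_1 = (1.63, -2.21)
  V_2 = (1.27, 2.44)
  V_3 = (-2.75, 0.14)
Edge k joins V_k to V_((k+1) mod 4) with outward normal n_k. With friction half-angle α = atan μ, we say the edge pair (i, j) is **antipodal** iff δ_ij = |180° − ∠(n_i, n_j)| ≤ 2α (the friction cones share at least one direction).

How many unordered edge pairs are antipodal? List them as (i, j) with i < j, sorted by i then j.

count = 3; pairs: (0,2), (1,2), (1,3)

α = atan 0.8 = 38.66°;  2α = 77.32°
n_0 = (+0.0636, -0.9980)
n_1 = (+0.9970, +0.0772)
n_2 = (-0.4966, +0.8680)
n_3 = (-0.8758, -0.4827)
  (0,1): δ = 89.22°  ·
  (0,2): δ = 26.13°  ✓
  (0,3): δ = 115.21°  ·
  (1,2): δ = 64.65°  ✓
  (1,3): δ = 24.44°  ✓
  (2,3): δ = 90.91°  ·
antipodal pairs: 3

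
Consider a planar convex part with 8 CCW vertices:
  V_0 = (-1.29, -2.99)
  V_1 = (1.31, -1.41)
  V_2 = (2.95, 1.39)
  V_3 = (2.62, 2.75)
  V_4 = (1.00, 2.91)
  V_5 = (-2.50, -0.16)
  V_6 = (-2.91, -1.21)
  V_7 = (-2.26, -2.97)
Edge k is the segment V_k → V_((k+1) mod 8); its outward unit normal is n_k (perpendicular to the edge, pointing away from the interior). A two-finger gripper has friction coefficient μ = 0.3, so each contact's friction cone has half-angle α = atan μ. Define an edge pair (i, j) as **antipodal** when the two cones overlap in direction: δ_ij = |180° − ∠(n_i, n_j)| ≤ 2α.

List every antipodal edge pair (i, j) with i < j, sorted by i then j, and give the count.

α = atan 0.3 = 16.70°;  2α = 33.40°
n_0 = (+0.5193, -0.8546)
n_1 = (+0.8629, -0.5054)
n_2 = (+0.9718, +0.2358)
n_3 = (+0.0983, +0.9952)
n_4 = (-0.6594, +0.7518)
n_5 = (-0.9315, +0.3637)
n_6 = (-0.9381, -0.3464)
n_7 = (-0.0206, -0.9998)
  (0,1): δ = 151.64°  ·
  (0,2): δ = 107.65°  ·
  (0,3): δ = 36.93°  ·
  (0,4): δ = 9.97°  ✓
  (0,5): δ = 37.38°  ·
  (0,6): δ = 78.98°  ·
  (0,7): δ = 147.53°  ·
  (1,2): δ = 136.00°  ·
  (1,3): δ = 65.28°  ·
  (1,4): δ = 18.39°  ✓
  (1,5): δ = 9.03°  ✓
  (1,6): δ = 50.63°  ·
  (1,7): δ = 119.18°  ·
  (2,3): δ = 109.28°  ·
  (2,4): δ = 62.38°  ·
  (2,5): δ = 34.97°  ·
  (2,6): δ = 6.63°  ✓
  (2,7): δ = 75.18°  ·
  (3,4): δ = 133.10°  ·
  (3,5): δ = 105.69°  ·
  (3,6): δ = 64.09°  ·
  (3,7): δ = 4.46°  ✓
  (4,5): δ = 152.58°  ·
  (4,6): δ = 110.99°  ·
  (4,7): δ = 42.44°  ·
  (5,6): δ = 138.40°  ·
  (5,7): δ = 69.85°  ·
  (6,7): δ = 111.45°  ·
antipodal pairs: 5

count = 5; pairs: (0,4), (1,4), (1,5), (2,6), (3,7)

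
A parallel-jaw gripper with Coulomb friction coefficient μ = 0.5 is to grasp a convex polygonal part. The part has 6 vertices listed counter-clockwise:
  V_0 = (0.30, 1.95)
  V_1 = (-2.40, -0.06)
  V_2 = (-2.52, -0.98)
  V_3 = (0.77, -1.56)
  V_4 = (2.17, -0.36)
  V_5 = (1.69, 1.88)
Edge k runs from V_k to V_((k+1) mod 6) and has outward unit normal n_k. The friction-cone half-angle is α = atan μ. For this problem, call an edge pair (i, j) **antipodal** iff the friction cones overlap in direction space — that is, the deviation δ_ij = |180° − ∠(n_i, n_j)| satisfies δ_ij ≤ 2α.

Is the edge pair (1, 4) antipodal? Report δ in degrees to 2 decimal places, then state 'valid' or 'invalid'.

δ = 19.53°, valid

α = atan 0.5 = 26.57°;  2α = 53.13°
edge 1: e_1 = (-0.12, -0.92);  n_1 = (-0.9916, +0.1293)
edge 4: e_4 = (-0.48, +2.24);  n_4 = (+0.9778, +0.2095)
∠(n_1, n_4) = 160.47°
δ = |180° − 160.47°| = 19.53°
19.53° ≤ 2α = 53.13°  →  valid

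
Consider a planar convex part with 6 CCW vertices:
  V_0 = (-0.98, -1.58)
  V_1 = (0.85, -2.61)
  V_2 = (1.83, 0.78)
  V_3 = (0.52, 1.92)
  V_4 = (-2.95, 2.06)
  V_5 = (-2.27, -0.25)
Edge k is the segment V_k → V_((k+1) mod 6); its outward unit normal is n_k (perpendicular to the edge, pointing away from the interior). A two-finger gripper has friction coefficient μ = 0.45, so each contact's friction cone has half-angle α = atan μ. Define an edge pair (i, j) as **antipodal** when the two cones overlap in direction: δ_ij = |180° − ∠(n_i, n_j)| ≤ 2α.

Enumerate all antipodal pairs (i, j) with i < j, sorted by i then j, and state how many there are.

count = 6; pairs: (0,2), (0,3), (1,4), (2,4), (2,5), (3,5)

α = atan 0.45 = 24.23°;  2α = 48.46°
n_0 = (-0.4905, -0.8714)
n_1 = (+0.9607, -0.2777)
n_2 = (+0.6565, +0.7544)
n_3 = (+0.0403, +0.9992)
n_4 = (-0.9593, -0.2824)
n_5 = (-0.7178, -0.6962)
  (0,1): δ = 76.75°  ·
  (0,2): δ = 11.66°  ✓
  (0,3): δ = 27.06°  ✓
  (0,4): δ = 135.78°  ·
  (0,5): δ = 163.50°  ·
  (1,2): δ = 114.91°  ·
  (1,3): δ = 76.19°  ·
  (1,4): δ = 32.53°  ✓
  (1,5): δ = 60.25°  ·
  (2,3): δ = 141.28°  ·
  (2,4): δ = 32.57°  ✓
  (2,5): δ = 4.84°  ✓
  (3,4): δ = 71.29°  ·
  (3,5): δ = 43.56°  ✓
  (4,5): δ = 152.28°  ·
antipodal pairs: 6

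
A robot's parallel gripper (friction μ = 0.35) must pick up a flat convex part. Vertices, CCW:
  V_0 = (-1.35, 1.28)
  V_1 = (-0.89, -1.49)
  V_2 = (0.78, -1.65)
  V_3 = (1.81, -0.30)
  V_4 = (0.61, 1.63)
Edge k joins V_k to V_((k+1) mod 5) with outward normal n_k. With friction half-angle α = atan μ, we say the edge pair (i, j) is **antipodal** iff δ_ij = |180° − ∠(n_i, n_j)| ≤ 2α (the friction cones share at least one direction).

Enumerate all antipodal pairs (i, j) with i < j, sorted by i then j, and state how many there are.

count = 2; pairs: (0,3), (1,4)

α = atan 0.35 = 19.29°;  2α = 38.58°
n_0 = (-0.9865, -0.1638)
n_1 = (-0.0954, -0.9954)
n_2 = (+0.7950, -0.6066)
n_3 = (+0.8492, +0.5280)
n_4 = (-0.1758, +0.9844)
  (0,1): δ = 104.90°  ·
  (0,2): δ = 46.77°  ·
  (0,3): δ = 22.44°  ✓
  (0,4): δ = 90.70°  ·
  (1,2): δ = 121.87°  ·
  (1,3): δ = 52.66°  ·
  (1,4): δ = 15.60°  ✓
  (2,3): δ = 110.79°  ·
  (2,4): δ = 42.53°  ·
  (3,4): δ = 111.75°  ·
antipodal pairs: 2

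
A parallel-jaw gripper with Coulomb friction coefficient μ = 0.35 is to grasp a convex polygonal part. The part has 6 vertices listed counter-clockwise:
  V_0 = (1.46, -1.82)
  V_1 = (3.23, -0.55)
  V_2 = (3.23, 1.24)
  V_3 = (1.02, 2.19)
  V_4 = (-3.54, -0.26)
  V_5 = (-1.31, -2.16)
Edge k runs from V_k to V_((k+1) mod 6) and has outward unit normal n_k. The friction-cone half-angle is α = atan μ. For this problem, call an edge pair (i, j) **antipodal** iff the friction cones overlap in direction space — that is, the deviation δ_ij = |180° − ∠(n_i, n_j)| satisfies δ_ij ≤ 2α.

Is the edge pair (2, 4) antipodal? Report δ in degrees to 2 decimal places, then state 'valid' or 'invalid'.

α = atan 0.35 = 19.29°;  2α = 38.58°
edge 2: e_2 = (-2.21, +0.95);  n_2 = (+0.3949, +0.9187)
edge 4: e_4 = (+2.23, -1.90);  n_4 = (-0.6485, -0.7612)
∠(n_2, n_4) = 162.83°
δ = |180° − 162.83°| = 17.17°
17.17° ≤ 2α = 38.58°  →  valid

δ = 17.17°, valid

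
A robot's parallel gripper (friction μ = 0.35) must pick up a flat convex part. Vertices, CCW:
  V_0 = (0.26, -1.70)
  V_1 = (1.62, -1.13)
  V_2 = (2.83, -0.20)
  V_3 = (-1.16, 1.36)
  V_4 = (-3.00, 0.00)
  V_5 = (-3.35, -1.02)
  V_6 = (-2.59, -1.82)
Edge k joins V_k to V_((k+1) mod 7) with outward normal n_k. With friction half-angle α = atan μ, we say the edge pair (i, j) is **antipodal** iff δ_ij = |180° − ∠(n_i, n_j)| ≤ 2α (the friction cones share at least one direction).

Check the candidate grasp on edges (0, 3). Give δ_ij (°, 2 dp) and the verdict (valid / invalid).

α = atan 0.35 = 19.29°;  2α = 38.58°
edge 0: e_0 = (+1.36, +0.57);  n_0 = (+0.3865, -0.9223)
edge 3: e_3 = (-1.84, -1.36);  n_3 = (-0.5944, +0.8042)
∠(n_0, n_3) = 166.27°
δ = |180° − 166.27°| = 13.73°
13.73° ≤ 2α = 38.58°  →  valid

δ = 13.73°, valid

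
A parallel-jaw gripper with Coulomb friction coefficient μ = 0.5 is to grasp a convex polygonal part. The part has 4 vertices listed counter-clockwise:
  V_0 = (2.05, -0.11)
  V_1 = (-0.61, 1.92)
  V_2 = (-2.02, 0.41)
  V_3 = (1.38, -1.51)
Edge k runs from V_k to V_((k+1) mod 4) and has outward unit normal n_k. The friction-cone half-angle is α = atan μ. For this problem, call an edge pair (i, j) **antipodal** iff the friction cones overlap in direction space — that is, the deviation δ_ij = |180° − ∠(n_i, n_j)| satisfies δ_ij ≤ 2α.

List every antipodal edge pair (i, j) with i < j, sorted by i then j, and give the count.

α = atan 0.5 = 26.57°;  2α = 53.13°
n_0 = (+0.6067, +0.7950)
n_1 = (-0.7309, +0.6825)
n_2 = (-0.4917, -0.8708)
n_3 = (+0.9020, -0.4317)
  (0,1): δ = 95.69°  ·
  (0,2): δ = 7.90°  ✓
  (0,3): δ = 101.77°  ·
  (1,2): δ = 76.42°  ·
  (1,3): δ = 17.46°  ✓
  (2,3): δ = 86.12°  ·
antipodal pairs: 2

count = 2; pairs: (0,2), (1,3)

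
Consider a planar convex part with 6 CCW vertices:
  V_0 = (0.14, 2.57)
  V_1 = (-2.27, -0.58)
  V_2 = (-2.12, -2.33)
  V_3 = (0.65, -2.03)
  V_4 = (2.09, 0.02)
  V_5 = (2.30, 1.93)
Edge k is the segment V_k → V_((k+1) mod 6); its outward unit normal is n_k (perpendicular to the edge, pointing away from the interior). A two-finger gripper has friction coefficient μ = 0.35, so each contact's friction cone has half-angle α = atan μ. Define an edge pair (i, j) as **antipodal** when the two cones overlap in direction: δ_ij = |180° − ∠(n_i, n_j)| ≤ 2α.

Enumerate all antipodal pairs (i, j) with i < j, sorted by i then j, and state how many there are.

count = 4; pairs: (0,3), (0,4), (1,4), (2,5)

α = atan 0.35 = 19.29°;  2α = 38.58°
n_0 = (-0.7942, +0.6076)
n_1 = (-0.9963, -0.0854)
n_2 = (+0.1077, -0.9942)
n_3 = (+0.8183, -0.5748)
n_4 = (+0.9940, -0.1093)
n_5 = (+0.2841, +0.9588)
  (0,1): δ = 137.68°  ·
  (0,2): δ = 46.40°  ·
  (0,3): δ = 2.33°  ✓
  (0,4): δ = 31.14°  ✓
  (0,5): δ = 110.91°  ·
  (1,2): δ = 88.72°  ·
  (1,3): δ = 39.98°  ·
  (1,4): δ = 11.17°  ✓
  (1,5): δ = 68.60°  ·
  (2,3): δ = 131.27°  ·
  (2,4): δ = 102.46°  ·
  (2,5): δ = 22.69°  ✓
  (3,4): δ = 151.19°  ·
  (3,5): δ = 71.42°  ·
  (4,5): δ = 100.23°  ·
antipodal pairs: 4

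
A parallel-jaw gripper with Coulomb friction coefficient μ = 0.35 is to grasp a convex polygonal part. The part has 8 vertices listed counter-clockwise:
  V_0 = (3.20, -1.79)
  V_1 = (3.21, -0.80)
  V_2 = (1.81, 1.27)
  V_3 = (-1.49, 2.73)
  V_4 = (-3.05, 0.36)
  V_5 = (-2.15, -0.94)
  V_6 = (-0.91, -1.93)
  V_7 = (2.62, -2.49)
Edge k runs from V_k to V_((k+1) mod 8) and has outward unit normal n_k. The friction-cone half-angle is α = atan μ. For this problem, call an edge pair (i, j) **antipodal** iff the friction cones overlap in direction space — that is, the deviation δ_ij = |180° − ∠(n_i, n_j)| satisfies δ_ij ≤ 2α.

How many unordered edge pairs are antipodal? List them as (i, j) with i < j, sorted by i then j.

α = atan 0.35 = 19.29°;  2α = 38.58°
n_0 = (+0.9999, -0.0101)
n_1 = (+0.8283, +0.5602)
n_2 = (+0.4046, +0.9145)
n_3 = (-0.8353, +0.5498)
n_4 = (-0.8222, -0.5692)
n_5 = (-0.6239, -0.7815)
n_6 = (-0.1567, -0.9876)
n_7 = (+0.7700, -0.6380)
  (0,1): δ = 145.35°  ·
  (0,2): δ = 113.29°  ·
  (0,3): δ = 32.78°  ✓
  (0,4): δ = 35.27°  ✓
  (0,5): δ = 51.98°  ·
  (0,6): δ = 81.56°  ·
  (0,7): δ = 140.93°  ·
  (1,2): δ = 147.94°  ·
  (1,3): δ = 67.43°  ·
  (1,4): δ = 0.62°  ✓
  (1,5): δ = 17.32°  ✓
  (1,6): δ = 46.91°  ·
  (1,7): δ = 106.28°  ·
  (2,3): δ = 99.49°  ·
  (2,4): δ = 31.44°  ✓
  (2,5): δ = 14.74°  ✓
  (2,6): δ = 14.85°  ✓
  (2,7): δ = 74.22°  ·
  (3,4): δ = 111.95°  ·
  (3,5): δ = 95.25°  ·
  (3,6): δ = 65.66°  ·
  (3,7): δ = 6.29°  ✓
  (4,5): δ = 163.30°  ·
  (4,6): δ = 133.71°  ·
  (4,7): δ = 74.34°  ·
  (5,6): δ = 150.41°  ·
  (5,7): δ = 91.04°  ·
  (6,7): δ = 120.63°  ·
antipodal pairs: 8

count = 8; pairs: (0,3), (0,4), (1,4), (1,5), (2,4), (2,5), (2,6), (3,7)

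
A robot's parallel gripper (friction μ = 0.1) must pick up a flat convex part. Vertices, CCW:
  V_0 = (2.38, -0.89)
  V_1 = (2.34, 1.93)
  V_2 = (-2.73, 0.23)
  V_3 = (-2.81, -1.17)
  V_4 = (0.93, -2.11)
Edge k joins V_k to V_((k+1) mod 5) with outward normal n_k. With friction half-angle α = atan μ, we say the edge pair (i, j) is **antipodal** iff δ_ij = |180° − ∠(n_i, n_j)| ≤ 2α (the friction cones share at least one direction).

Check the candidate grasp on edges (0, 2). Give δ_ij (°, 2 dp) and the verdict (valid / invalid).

δ = 4.08°, valid

α = atan 0.1 = 5.71°;  2α = 11.42°
edge 0: e_0 = (-0.04, +2.82);  n_0 = (+0.9999, +0.0142)
edge 2: e_2 = (-0.08, -1.40);  n_2 = (-0.9984, +0.0570)
∠(n_0, n_2) = 175.92°
δ = |180° − 175.92°| = 4.08°
4.08° ≤ 2α = 11.42°  →  valid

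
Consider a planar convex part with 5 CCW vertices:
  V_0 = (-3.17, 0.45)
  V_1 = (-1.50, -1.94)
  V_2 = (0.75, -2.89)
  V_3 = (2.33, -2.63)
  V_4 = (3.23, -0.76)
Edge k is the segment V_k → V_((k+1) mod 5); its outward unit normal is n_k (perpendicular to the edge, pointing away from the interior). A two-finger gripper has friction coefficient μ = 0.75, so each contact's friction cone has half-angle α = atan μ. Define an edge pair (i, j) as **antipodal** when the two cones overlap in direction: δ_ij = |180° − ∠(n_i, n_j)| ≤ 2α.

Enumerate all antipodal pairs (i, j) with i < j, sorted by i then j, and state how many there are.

α = atan 0.75 = 36.87°;  2α = 73.74°
n_0 = (-0.8197, -0.5728)
n_1 = (-0.3890, -0.9212)
n_2 = (+0.1624, -0.9867)
n_3 = (+0.9011, -0.4337)
n_4 = (+0.1858, +0.9826)
  (0,1): δ = 147.83°  ·
  (0,2): δ = 115.60°  ·
  (0,3): δ = 60.64°  ✓
  (0,4): δ = 44.35°  ✓
  (1,2): δ = 147.76°  ·
  (1,3): δ = 92.81°  ·
  (1,4): δ = 12.18°  ✓
  (2,3): δ = 125.05°  ·
  (2,4): δ = 20.05°  ✓
  (3,4): δ = 75.01°  ·
antipodal pairs: 4

count = 4; pairs: (0,3), (0,4), (1,4), (2,4)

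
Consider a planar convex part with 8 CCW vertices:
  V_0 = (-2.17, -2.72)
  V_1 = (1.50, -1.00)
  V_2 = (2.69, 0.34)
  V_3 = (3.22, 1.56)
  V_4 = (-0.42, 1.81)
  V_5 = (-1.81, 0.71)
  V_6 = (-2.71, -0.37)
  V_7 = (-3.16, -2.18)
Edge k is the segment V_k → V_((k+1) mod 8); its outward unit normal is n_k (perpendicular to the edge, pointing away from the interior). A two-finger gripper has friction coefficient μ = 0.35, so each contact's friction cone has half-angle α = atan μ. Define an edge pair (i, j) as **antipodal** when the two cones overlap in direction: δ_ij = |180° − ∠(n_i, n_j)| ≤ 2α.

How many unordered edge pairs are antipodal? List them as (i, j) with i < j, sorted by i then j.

count = 10; pairs: (0,3), (0,4), (0,5), (1,4), (1,5), (1,6), (2,4), (2,5), (2,6), (3,7)

α = atan 0.35 = 19.29°;  2α = 38.58°
n_0 = (+0.4244, -0.9055)
n_1 = (+0.7477, -0.6640)
n_2 = (+0.9172, -0.3985)
n_3 = (+0.0685, +0.9976)
n_4 = (-0.6206, +0.7842)
n_5 = (-0.7682, +0.6402)
n_6 = (-0.9705, +0.2413)
n_7 = (-0.4789, -0.8779)
  (0,1): δ = 156.72°  ·
  (0,2): δ = 138.59°  ·
  (0,3): δ = 29.04°  ✓
  (0,4): δ = 13.25°  ✓
  (0,5): δ = 25.08°  ✓
  (0,6): δ = 50.93°  ·
  (0,7): δ = 126.28°  ·
  (1,2): δ = 161.87°  ·
  (1,3): δ = 52.32°  ·
  (1,4): δ = 10.04°  ✓
  (1,5): δ = 1.80°  ✓
  (1,6): δ = 27.65°  ✓
  (1,7): δ = 103.00°  ·
  (2,3): δ = 70.45°  ·
  (2,4): δ = 28.16°  ✓
  (2,5): δ = 16.32°  ✓
  (2,6): δ = 9.52°  ✓
  (2,7): δ = 84.87°  ·
  (3,4): δ = 137.71°  ·
  (3,5): δ = 125.88°  ·
  (3,6): δ = 100.03°  ·
  (3,7): δ = 24.68°  ✓
  (4,5): δ = 168.16°  ·
  (4,6): δ = 142.32°  ·
  (4,7): δ = 66.97°  ·
  (5,6): δ = 154.16°  ·
  (5,7): δ = 78.80°  ·
  (6,7): δ = 104.65°  ·
antipodal pairs: 10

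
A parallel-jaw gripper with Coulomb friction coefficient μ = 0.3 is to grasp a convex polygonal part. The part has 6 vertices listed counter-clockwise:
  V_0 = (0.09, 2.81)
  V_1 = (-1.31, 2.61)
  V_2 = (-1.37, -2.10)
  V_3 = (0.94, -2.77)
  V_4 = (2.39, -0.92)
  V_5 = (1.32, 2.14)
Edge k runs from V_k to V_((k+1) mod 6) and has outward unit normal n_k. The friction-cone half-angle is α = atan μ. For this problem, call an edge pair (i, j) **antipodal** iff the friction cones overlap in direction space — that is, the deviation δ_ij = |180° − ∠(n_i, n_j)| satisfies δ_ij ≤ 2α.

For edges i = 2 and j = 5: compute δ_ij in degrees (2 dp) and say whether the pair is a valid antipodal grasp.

δ = 12.40°, valid

α = atan 0.3 = 16.70°;  2α = 33.40°
edge 2: e_2 = (+2.31, -0.67);  n_2 = (-0.2786, -0.9604)
edge 5: e_5 = (-1.23, +0.67);  n_5 = (+0.4784, +0.8782)
∠(n_2, n_5) = 167.60°
δ = |180° − 167.60°| = 12.40°
12.40° ≤ 2α = 33.40°  →  valid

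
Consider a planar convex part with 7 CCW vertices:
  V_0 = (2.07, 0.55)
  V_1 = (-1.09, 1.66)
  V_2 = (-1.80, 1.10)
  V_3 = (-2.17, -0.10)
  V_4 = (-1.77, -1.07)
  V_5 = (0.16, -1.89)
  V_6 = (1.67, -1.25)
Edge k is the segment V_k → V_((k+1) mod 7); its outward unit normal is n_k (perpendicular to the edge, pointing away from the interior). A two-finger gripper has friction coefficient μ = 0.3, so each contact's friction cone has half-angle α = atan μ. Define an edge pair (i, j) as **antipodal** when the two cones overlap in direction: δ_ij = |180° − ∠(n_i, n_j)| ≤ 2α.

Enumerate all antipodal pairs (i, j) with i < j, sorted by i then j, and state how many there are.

α = atan 0.3 = 16.70°;  2α = 33.40°
n_0 = (+0.3314, +0.9435)
n_1 = (-0.6193, +0.7852)
n_2 = (-0.9556, +0.2946)
n_3 = (-0.9245, -0.3812)
n_4 = (-0.3910, -0.9204)
n_5 = (+0.3902, -0.9207)
n_6 = (+0.9762, -0.2169)
  (0,1): δ = 122.38°  ·
  (0,2): δ = 87.78°  ·
  (0,3): δ = 48.24°  ·
  (0,4): δ = 3.66°  ✓
  (0,5): δ = 42.32°  ·
  (0,6): δ = 96.83°  ·
  (1,2): δ = 145.40°  ·
  (1,3): δ = 105.85°  ·
  (1,4): δ = 61.28°  ·
  (1,5): δ = 15.29°  ✓
  (1,6): δ = 39.21°  ·
  (2,3): δ = 140.45°  ·
  (2,4): δ = 95.88°  ·
  (2,5): δ = 49.89°  ·
  (2,6): δ = 4.61°  ✓
  (3,4): δ = 135.43°  ·
  (3,5): δ = 89.44°  ·
  (3,6): δ = 34.94°  ·
  (4,5): δ = 134.01°  ·
  (4,6): δ = 79.51°  ·
  (5,6): δ = 125.50°  ·
antipodal pairs: 3

count = 3; pairs: (0,4), (1,5), (2,6)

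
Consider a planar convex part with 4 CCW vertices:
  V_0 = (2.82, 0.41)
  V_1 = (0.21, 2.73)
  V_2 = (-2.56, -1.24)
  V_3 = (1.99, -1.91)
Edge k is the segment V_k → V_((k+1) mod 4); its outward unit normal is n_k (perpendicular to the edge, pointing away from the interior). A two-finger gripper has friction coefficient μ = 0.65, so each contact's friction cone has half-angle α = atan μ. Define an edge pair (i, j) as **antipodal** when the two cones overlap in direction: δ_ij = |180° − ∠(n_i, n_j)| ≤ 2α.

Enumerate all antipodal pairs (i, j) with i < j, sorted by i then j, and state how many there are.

α = atan 0.65 = 33.02°;  2α = 66.05°
n_0 = (+0.6644, +0.7474)
n_1 = (-0.8201, +0.5722)
n_2 = (-0.1457, -0.9893)
n_3 = (+0.9416, -0.3369)
  (0,1): δ = 83.27°  ·
  (0,2): δ = 33.26°  ✓
  (0,3): δ = 111.95°  ·
  (1,2): δ = 63.47°  ✓
  (1,3): δ = 15.22°  ✓
  (2,3): δ = 101.31°  ·
antipodal pairs: 3

count = 3; pairs: (0,2), (1,2), (1,3)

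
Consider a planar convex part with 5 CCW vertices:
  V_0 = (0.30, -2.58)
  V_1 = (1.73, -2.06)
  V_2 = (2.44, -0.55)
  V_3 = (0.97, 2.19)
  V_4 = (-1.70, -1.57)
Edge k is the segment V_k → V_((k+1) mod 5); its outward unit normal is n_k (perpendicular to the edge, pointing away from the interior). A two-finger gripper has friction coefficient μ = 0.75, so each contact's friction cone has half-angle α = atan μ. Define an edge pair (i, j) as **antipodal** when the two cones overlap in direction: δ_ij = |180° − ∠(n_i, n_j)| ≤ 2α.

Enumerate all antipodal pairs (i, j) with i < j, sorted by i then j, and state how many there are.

α = atan 0.75 = 36.87°;  2α = 73.74°
n_0 = (+0.3417, -0.9398)
n_1 = (+0.9050, -0.4255)
n_2 = (+0.8812, +0.4728)
n_3 = (-0.8153, +0.5790)
n_4 = (-0.4508, -0.8926)
  (0,1): δ = 135.17°  ·
  (0,2): δ = 81.77°  ·
  (0,3): δ = 34.64°  ✓
  (0,4): δ = 133.22°  ·
  (1,2): δ = 126.60°  ·
  (1,3): δ = 10.20°  ✓
  (1,4): δ = 88.39°  ·
  (2,3): δ = 63.59°  ✓
  (2,4): δ = 34.99°  ✓
  (3,4): δ = 81.41°  ·
antipodal pairs: 4

count = 4; pairs: (0,3), (1,3), (2,3), (2,4)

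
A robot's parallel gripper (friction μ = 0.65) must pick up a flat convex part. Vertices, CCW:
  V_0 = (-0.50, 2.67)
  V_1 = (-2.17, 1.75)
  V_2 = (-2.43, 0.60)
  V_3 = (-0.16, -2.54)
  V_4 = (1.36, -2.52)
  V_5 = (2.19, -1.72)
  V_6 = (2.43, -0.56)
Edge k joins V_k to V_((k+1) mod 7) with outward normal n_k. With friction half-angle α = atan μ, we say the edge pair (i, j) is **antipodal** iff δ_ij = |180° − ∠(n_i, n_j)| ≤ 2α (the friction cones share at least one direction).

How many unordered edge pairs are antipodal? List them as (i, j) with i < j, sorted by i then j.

count = 9; pairs: (0,3), (0,4), (0,5), (1,4), (1,5), (1,6), (2,5), (2,6), (3,6)

α = atan 0.65 = 33.02°;  2α = 66.05°
n_0 = (-0.4825, +0.8759)
n_1 = (-0.9754, +0.2205)
n_2 = (-0.8104, -0.5859)
n_3 = (+0.0132, -0.9999)
n_4 = (+0.6940, -0.7200)
n_5 = (+0.9793, -0.2026)
n_6 = (+0.7407, +0.6719)
  (0,1): δ = 131.59°  ·
  (0,2): δ = 82.99°  ·
  (0,3): δ = 28.10°  ✓
  (0,4): δ = 15.10°  ✓
  (0,5): δ = 49.46°  ✓
  (0,6): δ = 103.36°  ·
  (1,2): δ = 131.40°  ·
  (1,3): δ = 76.51°  ·
  (1,4): δ = 33.31°  ✓
  (1,5): δ = 1.05°  ✓
  (1,6): δ = 54.95°  ✓
  (2,3): δ = 125.11°  ·
  (2,4): δ = 81.92°  ·
  (2,5): δ = 47.55°  ✓
  (2,6): δ = 6.35°  ✓
  (3,4): δ = 136.81°  ·
  (3,5): δ = 102.44°  ·
  (3,6): δ = 48.54°  ✓
  (4,5): δ = 145.63°  ·
  (4,6): δ = 91.73°  ·
  (5,6): δ = 126.10°  ·
antipodal pairs: 9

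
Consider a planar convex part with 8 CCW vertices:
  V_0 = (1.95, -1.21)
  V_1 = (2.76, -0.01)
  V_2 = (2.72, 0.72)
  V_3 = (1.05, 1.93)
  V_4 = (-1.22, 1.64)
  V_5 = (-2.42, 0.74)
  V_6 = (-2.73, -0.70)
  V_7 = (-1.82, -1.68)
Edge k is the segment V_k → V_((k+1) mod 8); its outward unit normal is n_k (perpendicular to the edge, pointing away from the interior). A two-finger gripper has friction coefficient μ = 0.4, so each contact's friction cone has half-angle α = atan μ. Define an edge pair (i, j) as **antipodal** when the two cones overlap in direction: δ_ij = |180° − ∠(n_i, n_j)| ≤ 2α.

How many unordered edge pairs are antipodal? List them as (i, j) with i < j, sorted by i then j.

count = 8; pairs: (0,4), (0,5), (1,5), (1,6), (2,6), (2,7), (3,7), (4,7)

α = atan 0.4 = 21.80°;  2α = 43.60°
n_0 = (+0.8288, -0.5595)
n_1 = (+0.9985, +0.0547)
n_2 = (+0.5867, +0.8098)
n_3 = (-0.1267, +0.9919)
n_4 = (-0.6000, +0.8000)
n_5 = (-0.9776, +0.2105)
n_6 = (-0.7328, -0.6805)
n_7 = (+0.1237, -0.9923)
  (0,1): δ = 142.84°  ·
  (0,2): δ = 91.91°  ·
  (0,3): δ = 48.70°  ·
  (0,4): δ = 19.11°  ✓
  (0,5): δ = 21.87°  ✓
  (0,6): δ = 76.90°  ·
  (0,7): δ = 131.13°  ·
  (1,2): δ = 129.06°  ·
  (1,3): δ = 85.86°  ·
  (1,4): δ = 56.27°  ·
  (1,5): δ = 15.29°  ✓
  (1,6): δ = 39.74°  ✓
  (1,7): δ = 93.97°  ·
  (2,3): δ = 136.79°  ·
  (2,4): δ = 107.20°  ·
  (2,5): δ = 66.22°  ·
  (2,6): δ = 11.20°  ✓
  (2,7): δ = 43.03°  ✓
  (3,4): δ = 150.41°  ·
  (3,5): δ = 109.43°  ·
  (3,6): δ = 54.40°  ·
  (3,7): δ = 0.17°  ✓
  (4,5): δ = 139.02°  ·
  (4,6): δ = 83.99°  ·
  (4,7): δ = 29.76°  ✓
  (5,6): δ = 124.97°  ·
  (5,7): δ = 70.74°  ·
  (6,7): δ = 125.77°  ·
antipodal pairs: 8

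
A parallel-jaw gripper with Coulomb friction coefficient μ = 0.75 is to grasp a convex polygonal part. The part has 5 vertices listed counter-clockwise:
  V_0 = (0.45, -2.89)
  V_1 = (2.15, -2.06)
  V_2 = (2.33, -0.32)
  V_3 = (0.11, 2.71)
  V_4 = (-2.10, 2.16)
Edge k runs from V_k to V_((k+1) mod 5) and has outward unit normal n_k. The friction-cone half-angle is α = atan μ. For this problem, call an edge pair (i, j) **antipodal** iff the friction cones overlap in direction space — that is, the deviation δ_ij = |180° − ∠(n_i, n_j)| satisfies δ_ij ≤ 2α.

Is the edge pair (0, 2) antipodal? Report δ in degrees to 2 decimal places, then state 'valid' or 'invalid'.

δ = 79.79°, invalid

α = atan 0.75 = 36.87°;  2α = 73.74°
edge 0: e_0 = (+1.70, +0.83);  n_0 = (+0.4387, -0.8986)
edge 2: e_2 = (-2.22, +3.03);  n_2 = (+0.8067, +0.5910)
∠(n_0, n_2) = 100.21°
δ = |180° − 100.21°| = 79.79°
79.79° > 2α = 73.74°  →  invalid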